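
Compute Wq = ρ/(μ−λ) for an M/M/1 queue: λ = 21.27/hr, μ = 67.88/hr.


ρ = 21.27/67.88 = 0.3133
Wq = ρ/(μ−λ) = 0.3133/(67.88 − 21.27) = 0.3133/46.61 = 0.006723 hr

Final: 0.006723 hr


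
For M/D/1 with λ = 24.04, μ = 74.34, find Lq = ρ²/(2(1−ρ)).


ρ = 24.04/74.34 = 0.3234
M/D/1: Lq = ρ²/(2(1−ρ)) = 0.1046/(2·0.6766) = 0.07728

Final: 0.07728


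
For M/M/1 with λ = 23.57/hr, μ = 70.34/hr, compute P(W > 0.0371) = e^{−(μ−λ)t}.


W ~ Exponential(μ−λ) for M/M/1.
μ − λ = 70.34 − 23.57 = 46.7700
P(W > t) = e^{−(μ−λ)t} = e^{−1.7352} = 0.176371

Final: 0.176371


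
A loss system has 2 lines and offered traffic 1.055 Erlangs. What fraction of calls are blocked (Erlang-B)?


B(c,a) = (a^c/c!) / Σ_{k=0}^{c} a^k/k!
a^2/2! = 0.556512
Σ terms (k=0..2): 1.00000 + 1.05500 + 0.55651 = 2.611512
B = 0.556512/2.611512 = 0.213100

Final: 0.213100


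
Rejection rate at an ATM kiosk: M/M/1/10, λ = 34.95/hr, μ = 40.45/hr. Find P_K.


ρ = λ/μ = 34.95/40.45 = 0.8640
P_K = (1−ρ)ρ^K/(1−ρ^(K+1)) = (0.1360·0.231892)/(1 − 0.200362)
= 0.031530/0.799638 = 0.039431

Final: 0.039431


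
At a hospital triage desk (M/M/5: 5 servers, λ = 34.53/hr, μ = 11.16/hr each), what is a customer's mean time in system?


a = 3.0941; ρ = 0.6188; P₀ = 0.041954
Lq = P₀·a^c·ρ/(c!(1−ρ)²) = 0.42223
Wq = Lq/λ = 0.42223/34.53 = 0.01223 hr
W = Wq + 1/μ = 0.01223 + 0.08961 = 0.10183 hr

Final: 0.10183 hr


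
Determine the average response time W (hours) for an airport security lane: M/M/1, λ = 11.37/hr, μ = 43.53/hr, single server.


W = 1/(μ−λ) = 1/(43.53 − 11.37) = 1/32.16 = 0.03109 hr

Final: 0.03109 hr


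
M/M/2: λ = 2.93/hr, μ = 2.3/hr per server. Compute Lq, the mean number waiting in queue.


a = λ/μ = 1.2739; ρ = a/2 = 0.6370
P₀ = 0.221780
Lq = P₀·a^c·ρ / (c!·(1−ρ)²) = 0.221780·1.62285·0.6370/(2·0.13180)
= 0.86969

Final: 0.86969


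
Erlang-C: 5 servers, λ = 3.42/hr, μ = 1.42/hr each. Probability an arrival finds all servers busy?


a = λ/μ = 2.4085; ρ = a/5 = 0.4817
P₀ = 0.088167 (from M/M/c formula)
C(c,a) = [a^c/(c!(1−ρ))]·P₀ = [81.03802/(120·0.5183)]·0.088167
= 1.30292·0.088167 = 0.114875

Final: 0.114875


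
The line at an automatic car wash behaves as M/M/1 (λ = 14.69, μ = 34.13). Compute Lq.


ρ = 14.69/34.13 = 0.4304
Lq = ρ²/(1−ρ) = 0.1853/0.5696 = 0.3252

Final: 0.3252


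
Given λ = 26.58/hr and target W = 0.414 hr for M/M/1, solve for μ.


W = 1/(μ−λ) ⇒ μ − λ = 1/W = 1/0.414 = 2.4155
μ = λ + 1/W = 26.58 + 2.4155 = 28.9955 per hr

Final: 28.9955 /hr


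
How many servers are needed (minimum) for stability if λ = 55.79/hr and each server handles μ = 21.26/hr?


Stability requires cμ > λ ⇔ c > λ/μ.
λ/μ = 55.79/21.26 = 2.6242
Minimum integer c = ⌊2.6242⌋ + 1 = 3
Check: 3·21.26 = 63.78 > 55.79, while 2·21.26 = 42.52 ≤ 55.79

Final: 3 servers


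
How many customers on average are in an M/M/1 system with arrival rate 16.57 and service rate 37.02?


ρ = λ/μ = 16.57/37.02 = 0.4476
L = ρ/(1−ρ) = 0.4476/(1 − 0.4476) = 0.4476/0.5524 = 0.8103

Final: 0.8103


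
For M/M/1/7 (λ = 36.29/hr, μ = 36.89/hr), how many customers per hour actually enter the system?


ρ = 0.9837; P_K = (1−ρ)ρ^7/(1−ρ^8) = 0.117944
λ_eff = λ(1 − P_K) = 36.29·(1 − 0.117944) = 36.29·0.882056 = 32.0098 /hr

Final: 32.0098 /hr


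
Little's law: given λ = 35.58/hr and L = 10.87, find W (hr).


W = L/λ = 10.87/35.58 = 0.3055 hr

Final: 0.3055 hr


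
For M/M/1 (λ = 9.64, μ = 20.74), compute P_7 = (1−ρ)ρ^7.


ρ = 9.64/20.74 = 0.4648
P_n = (1−ρ)·ρ^n = (1 − 0.4648)·0.4648^7 = 0.5352·0.004687 = 0.002508

Final: 0.002508


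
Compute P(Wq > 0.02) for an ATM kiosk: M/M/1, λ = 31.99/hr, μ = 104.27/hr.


ρ = 31.99/104.27 = 0.3068
P(Wq > t) = ρ·e^{−(μ−λ)t} = 0.3068·e^{−1.4456}
= 0.3068·0.235605 = 0.072283

Final: 0.072283


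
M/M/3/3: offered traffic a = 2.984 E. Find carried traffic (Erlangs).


B(3,2.984) = 0.344233 (Erlang-B)
Carried load = a(1 − B) = 2.984·(1 − 0.344233) = 2.984·0.655767 = 1.9568 E

Final: 1.9568 Erlangs


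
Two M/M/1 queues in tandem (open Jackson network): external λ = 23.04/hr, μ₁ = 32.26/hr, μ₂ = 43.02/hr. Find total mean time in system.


Each node sees arrival rate λ = 23.04/hr (tandem ⇒ throughput preserved).
W₁ = 1/(μ₁−λ) = 1/(32.26−23.04) = 0.10846 hr
W₂ = 1/(μ₂−λ) = 1/(43.02−23.04) = 0.05005 hr
W_total = W₁ + W₂ = 0.10846 + 0.05005 = 0.15851 hr

Final: 0.15851 hr


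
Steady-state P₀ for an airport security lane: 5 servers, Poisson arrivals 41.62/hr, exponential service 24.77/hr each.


a = λ/μ = 41.62/24.77 = 1.6803; ρ = a/c = 0.3361
Σ_{k=0}^{4} a^k/k! (terms k=0..4) = 1.00000 + 1.68026 + 1.41163 + 0.79064 + 0.33212 = 5.21465
Tail: a^5/(5!(1−ρ)) = 13.39308/(120·0.6639) = 0.16810
P₀ = 1/(5.21465 + 0.16810) = 1/5.38275 = 0.185779

Final: 0.185779


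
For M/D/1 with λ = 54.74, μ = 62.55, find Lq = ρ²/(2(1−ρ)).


ρ = 54.74/62.55 = 0.8751
M/D/1: Lq = ρ²/(2(1−ρ)) = 0.7659/(2·0.1249) = 3.06691

Final: 3.06691


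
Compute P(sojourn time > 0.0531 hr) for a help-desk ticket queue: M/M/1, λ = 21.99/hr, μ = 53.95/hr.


W ~ Exponential(μ−λ) for M/M/1.
μ − λ = 53.95 − 21.99 = 31.9600
P(W > t) = e^{−(μ−λ)t} = e^{−1.6971} = 0.183218

Final: 0.183218


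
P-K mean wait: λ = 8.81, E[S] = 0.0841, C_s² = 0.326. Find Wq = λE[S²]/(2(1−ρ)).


ρ = λ·E[S] = 8.81·0.0841 = 0.7409
E[S²] = E[S]²(1+C_s²) = 0.0841²·(1+0.326) = 0.009379
Wq = λ·E[S²]/(2(1−ρ)) = 8.81·0.009379/(2·0.2591) = 0.15946 hr

Final: 0.15946 hr


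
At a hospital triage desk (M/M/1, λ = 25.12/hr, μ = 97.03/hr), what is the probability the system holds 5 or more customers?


ρ = 25.12/97.03 = 0.2589
P(N ≥ n) = ρ^n = 0.2589^5 = 0.001163

Final: 0.001163


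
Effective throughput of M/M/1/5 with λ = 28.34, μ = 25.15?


ρ = 1.1268; P_K = (1−ρ)ρ^5/(1−ρ^6) = 0.220045
λ_eff = λ(1 − P_K) = 28.34·(1 − 0.220045) = 28.34·0.779955 = 22.1039 /hr

Final: 22.1039 /hr


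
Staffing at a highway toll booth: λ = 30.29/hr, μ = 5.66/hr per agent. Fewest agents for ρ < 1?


Stability requires cμ > λ ⇔ c > λ/μ.
λ/μ = 30.29/5.66 = 5.3516
Minimum integer c = ⌊5.3516⌋ + 1 = 6
Check: 6·5.66 = 33.96 > 30.29, while 5·5.66 = 28.30 ≤ 30.29

Final: 6 servers


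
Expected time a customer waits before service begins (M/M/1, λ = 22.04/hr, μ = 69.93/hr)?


ρ = 22.04/69.93 = 0.3152
Wq = ρ/(μ−λ) = 0.3152/(69.93 − 22.04) = 0.3152/47.89 = 0.006581 hr

Final: 0.006581 hr


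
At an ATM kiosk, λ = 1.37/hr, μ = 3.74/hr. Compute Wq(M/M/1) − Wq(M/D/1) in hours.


ρ = 1.37/3.74 = 0.3663
Wq(M/M/1) = ρ/(μ−λ) = 0.3663/2.37 = 0.15456 hr
Wq(M/D/1) = ρ/(2(μ−λ)) = 0.07728 hr
Savings = 0.15456 − 0.07728 = 0.07728 hr

Final: 0.07728 hr


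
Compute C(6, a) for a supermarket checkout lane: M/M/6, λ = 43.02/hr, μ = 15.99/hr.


a = λ/μ = 2.6904; ρ = a/6 = 0.4484
P₀ = 0.067258 (from M/M/c formula)
C(c,a) = [a^c/(c!(1−ρ))]·P₀ = [379.25530/(720·0.5516)]·0.067258
= 0.95495·0.067258 = 0.064228

Final: 0.064228


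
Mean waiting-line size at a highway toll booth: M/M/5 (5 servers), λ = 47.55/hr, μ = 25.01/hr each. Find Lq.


a = λ/μ = 1.9012; ρ = a/5 = 0.3802
P₀ = 0.148534
Lq = P₀·a^c·ρ / (c!·(1−ρ)²) = 0.148534·24.84186·0.3802/(120·0.38409)
= 0.03044

Final: 0.03044


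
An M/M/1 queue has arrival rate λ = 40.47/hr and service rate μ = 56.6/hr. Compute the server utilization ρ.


ρ = λ/μ = 40.47/56.6 = 0.7150

Final: 0.7150


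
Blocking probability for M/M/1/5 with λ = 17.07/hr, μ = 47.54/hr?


ρ = λ/μ = 17.07/47.54 = 0.3591
P_K = (1−ρ)ρ^K/(1−ρ^(K+1)) = (0.6409·0.005969)/(1 − 0.002143)
= 0.003825/0.997857 = 0.003834

Final: 0.003834


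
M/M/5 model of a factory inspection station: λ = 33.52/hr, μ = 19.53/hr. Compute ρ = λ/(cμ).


ρ = λ/(cμ) = 33.52/(5·19.53) = 33.52/97.65 = 0.3433

Final: 0.3433


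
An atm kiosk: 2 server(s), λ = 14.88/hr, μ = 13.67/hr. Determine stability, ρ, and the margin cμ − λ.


Total capacity cμ = 2·13.67 = 27.34/hr
ρ = λ/(cμ) = 14.88/27.34 = 0.5443
Stable ⇔ ρ < 1: YES
Spare capacity = cμ − λ = 27.34 − 14.88 = 12.46/hr

Final: ρ = 0.5443; stable; margin = 12.46/hr


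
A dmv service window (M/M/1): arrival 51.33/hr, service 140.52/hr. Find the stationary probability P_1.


ρ = 51.33/140.52 = 0.3653
P_n = (1−ρ)·ρ^n = (1 − 0.3653)·0.3653^1 = 0.6347·0.365286 = 0.231852

Final: 0.231852


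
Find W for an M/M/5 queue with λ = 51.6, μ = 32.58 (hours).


a = 1.5838; ρ = 0.3168; P₀ = 0.204757
Lq = P₀·a^c·ρ/(c!(1−ρ)²) = 0.01154
Wq = Lq/λ = 0.01154/51.6 = 0.0002236 hr
W = Wq + 1/μ = 0.0002236 + 0.03069 = 0.03092 hr

Final: 0.03092 hr


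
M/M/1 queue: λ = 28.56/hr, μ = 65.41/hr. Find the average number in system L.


ρ = λ/μ = 28.56/65.41 = 0.4366
L = ρ/(1−ρ) = 0.4366/(1 − 0.4366) = 0.4366/0.5634 = 0.7750

Final: 0.7750


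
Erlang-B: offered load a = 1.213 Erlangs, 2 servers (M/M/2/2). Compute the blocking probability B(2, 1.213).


B(c,a) = (a^c/c!) / Σ_{k=0}^{c} a^k/k!
a^2/2! = 0.735685
Σ terms (k=0..2): 1.00000 + 1.21300 + 0.73568 = 2.948685
B = 0.735685/2.948685 = 0.249496

Final: 0.249496


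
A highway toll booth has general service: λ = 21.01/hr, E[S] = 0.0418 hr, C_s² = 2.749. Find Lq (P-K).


ρ = λ·E[S] = 21.01·0.0418 = 0.8782
Lq = ρ²(1+C_s²)/(2(1−ρ)) = 0.7713·(1+2.749)/(2·0.1218)
= 0.7713·3.7490/0.2436 = 11.87154

Final: 11.87154


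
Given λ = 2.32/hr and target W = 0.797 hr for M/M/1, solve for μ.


W = 1/(μ−λ) ⇒ μ − λ = 1/W = 1/0.797 = 1.2547
μ = λ + 1/W = 2.32 + 1.2547 = 3.5747 per hr

Final: 3.5747 /hr


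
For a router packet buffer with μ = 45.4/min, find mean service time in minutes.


Mean service time = 1/μ = 1/45.4 minute = 0.02203 minute
In minutes: 0.02203 × 1 = 0.02203 min

Final: 0.02203 min


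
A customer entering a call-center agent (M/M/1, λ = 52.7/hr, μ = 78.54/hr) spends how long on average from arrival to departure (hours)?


W = 1/(μ−λ) = 1/(78.54 − 52.7) = 1/25.84 = 0.03870 hr

Final: 0.03870 hr


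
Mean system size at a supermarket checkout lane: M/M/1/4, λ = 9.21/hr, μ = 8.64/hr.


ρ = 9.21/8.64 = 1.0660
L = ρ[1 − (K+1)ρ^K + Kρ^(K+1)] / [(1−ρ)(1−ρ^(K+1))]
Numerator: 1.0660·(1 − 5·1.291170 + 4·1.376352) = 0.052824
Denominator: (-0.06597)·(-0.376352) = 0.024829
L = 0.052824/0.024829 = 2.1275

Final: 2.1275


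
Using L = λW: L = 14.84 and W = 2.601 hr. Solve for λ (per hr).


λ = L/W = 14.84/2.601 = 5.7055 /hr

Final: 5.7055 /hr


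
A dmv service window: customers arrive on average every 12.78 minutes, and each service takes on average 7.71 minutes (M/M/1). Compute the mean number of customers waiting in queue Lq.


λ = 60/12.78 = 4.6948 /hr
μ = 60/7.71 = 7.7821 /hr
ρ = λ/μ = 4.6948/7.7821 = 0.6033
Lq = ρ²/(1−ρ) = 0.3640/0.3967 = 0.9174

Final: 0.9174


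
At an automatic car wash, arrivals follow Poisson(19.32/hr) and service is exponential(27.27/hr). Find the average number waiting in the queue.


ρ = 19.32/27.27 = 0.7085
Lq = ρ²/(1−ρ) = 0.5019/0.2915 = 1.7217

Final: 1.7217


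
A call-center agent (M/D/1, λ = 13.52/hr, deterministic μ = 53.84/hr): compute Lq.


ρ = 13.52/53.84 = 0.2511
M/D/1: Lq = ρ²/(2(1−ρ)) = 0.06306/(2·0.7489) = 0.04210

Final: 0.04210


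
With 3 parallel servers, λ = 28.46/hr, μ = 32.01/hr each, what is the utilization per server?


ρ = λ/(cμ) = 28.46/(3·32.01) = 28.46/96.03 = 0.2964

Final: 0.2964


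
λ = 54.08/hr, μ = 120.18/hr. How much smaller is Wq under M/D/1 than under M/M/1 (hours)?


ρ = 54.08/120.18 = 0.4500
Wq(M/M/1) = ρ/(μ−λ) = 0.4500/66.10 = 0.006808 hr
Wq(M/D/1) = ρ/(2(μ−λ)) = 0.003404 hr
Savings = 0.006808 − 0.003404 = 0.003404 hr

Final: 0.003404 hr


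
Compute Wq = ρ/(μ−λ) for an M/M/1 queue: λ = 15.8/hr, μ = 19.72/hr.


ρ = 15.8/19.72 = 0.8012
Wq = ρ/(μ−λ) = 0.8012/(19.72 − 15.8) = 0.8012/3.92 = 0.2044 hr

Final: 0.2044 hr


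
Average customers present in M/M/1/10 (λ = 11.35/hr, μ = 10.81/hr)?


ρ = 11.35/10.81 = 1.0500
L = ρ[1 − (K+1)ρ^K + Kρ^(K+1)] / [(1−ρ)(1−ρ^(K+1))]
Numerator: 1.0500·(1 − 11·1.628177 + 10·1.709511) = 0.194408
Denominator: (-0.04995)·(-0.709511) = 0.035443
L = 0.194408/0.035443 = 5.4851

Final: 5.4851


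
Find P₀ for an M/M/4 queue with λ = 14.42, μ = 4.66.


a = λ/μ = 14.42/4.66 = 3.0944; ρ = a/c = 0.7736
Σ_{k=0}^{3} a^k/k! (terms k=0..3) = 1.00000 + 3.09442 + 4.78772 + 4.93841 = 13.82055
Tail: a^4/(4!(1−ρ)) = 91.68903/(24·0.2264) = 16.87484
P₀ = 1/(13.82055 + 16.87484) = 1/30.69538 = 0.032578

Final: 0.032578


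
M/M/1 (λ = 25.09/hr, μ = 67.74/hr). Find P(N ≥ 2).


ρ = 25.09/67.74 = 0.3704
P(N ≥ n) = ρ^n = 0.3704^2 = 0.137186

Final: 0.137186


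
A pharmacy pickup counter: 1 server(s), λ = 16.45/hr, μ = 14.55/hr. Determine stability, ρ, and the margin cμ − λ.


Total capacity cμ = 1·14.55 = 14.55/hr
ρ = λ/(cμ) = 16.45/14.55 = 1.1306
Stable ⇔ ρ < 1: NO
Spare capacity = cμ − λ = 14.55 − 16.45 = -1.90/hr

Final: ρ = 1.1306; unstable; margin = -1.90/hr


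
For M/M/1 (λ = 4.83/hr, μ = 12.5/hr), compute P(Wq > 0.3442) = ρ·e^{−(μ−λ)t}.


ρ = 4.83/12.5 = 0.3864
P(Wq > t) = ρ·e^{−(μ−λ)t} = 0.3864·e^{−2.6400}
= 0.3864·0.071360 = 0.027574

Final: 0.027574


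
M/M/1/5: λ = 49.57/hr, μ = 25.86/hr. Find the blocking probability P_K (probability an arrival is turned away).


ρ = λ/μ = 49.57/25.86 = 1.9169
P_K = (1−ρ)ρ^K/(1−ρ^(K+1)) = (-0.9169·25.879268)/(1 − 49.606934)
= -23.727666/-48.606934 = 0.488154

Final: 0.488154


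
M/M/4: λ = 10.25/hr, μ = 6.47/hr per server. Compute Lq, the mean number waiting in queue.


a = λ/μ = 1.5842; ρ = a/4 = 0.3961
P₀ = 0.202577
Lq = P₀·a^c·ρ / (c!·(1−ρ)²) = 0.202577·6.29910·0.3961/(24·0.36475)
= 0.05773

Final: 0.05773


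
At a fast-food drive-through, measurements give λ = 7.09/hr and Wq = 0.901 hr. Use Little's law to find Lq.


Lq = λWq = 7.09·0.901 = 6.3881

Final: 6.3881


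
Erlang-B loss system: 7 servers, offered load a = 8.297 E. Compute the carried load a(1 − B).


B(7,8.297) = 0.324664 (Erlang-B)
Carried load = a(1 − B) = 8.297·(1 − 0.324664) = 8.297·0.675336 = 5.6033 E

Final: 5.6033 Erlangs


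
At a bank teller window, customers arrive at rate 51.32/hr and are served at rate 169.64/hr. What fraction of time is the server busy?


ρ = λ/μ = 51.32/169.64 = 0.3025

Final: 0.3025


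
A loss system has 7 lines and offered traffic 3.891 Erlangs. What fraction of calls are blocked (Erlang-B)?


B(c,a) = (a^c/c!) / Σ_{k=0}^{c} a^k/k!
a^7/7! = 2.679156
Σ terms (k=0..7): 1.00000 + 3.89100 + 7.56994 + 9.81821 + 9.55067 + 7.43233 + 4.81987 + 2.67916 = 46.761170
B = 2.679156/46.761170 = 0.057294

Final: 0.057294


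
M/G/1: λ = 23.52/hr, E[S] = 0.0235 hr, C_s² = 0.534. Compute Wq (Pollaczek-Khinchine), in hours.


ρ = λ·E[S] = 23.52·0.0235 = 0.5527
E[S²] = E[S]²(1+C_s²) = 0.0235²·(1+0.534) = 0.0008472
Wq = λ·E[S²]/(2(1−ρ)) = 23.52·0.0008472/(2·0.4473) = 0.02227 hr

Final: 0.02227 hr


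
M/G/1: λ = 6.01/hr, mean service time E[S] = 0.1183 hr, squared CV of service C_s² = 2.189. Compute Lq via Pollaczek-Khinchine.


ρ = λ·E[S] = 6.01·0.1183 = 0.7110
Lq = ρ²(1+C_s²)/(2(1−ρ)) = 0.5055·(1+2.189)/(2·0.2890)
= 0.5055·3.1890/0.5780 = 2.78881

Final: 2.78881


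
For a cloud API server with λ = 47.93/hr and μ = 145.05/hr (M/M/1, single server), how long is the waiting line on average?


ρ = 47.93/145.05 = 0.3304
Lq = ρ²/(1−ρ) = 0.1092/0.6696 = 0.1631

Final: 0.1631


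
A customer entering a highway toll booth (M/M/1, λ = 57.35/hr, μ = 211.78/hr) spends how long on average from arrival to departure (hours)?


W = 1/(μ−λ) = 1/(211.78 − 57.35) = 1/154.43 = 0.006475 hr

Final: 0.006475 hr


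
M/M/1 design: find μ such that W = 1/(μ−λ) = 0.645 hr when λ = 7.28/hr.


W = 1/(μ−λ) ⇒ μ − λ = 1/W = 1/0.645 = 1.5504
μ = λ + 1/W = 7.28 + 1.5504 = 8.8304 per hr

Final: 8.8304 /hr


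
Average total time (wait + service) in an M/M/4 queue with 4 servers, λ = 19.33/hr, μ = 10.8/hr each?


a = 1.7898; ρ = 0.4475; P₀ = 0.163373
Lq = P₀·a^c·ρ/(c!(1−ρ)²) = 0.10238
Wq = Lq/λ = 0.10238/19.33 = 0.005296 hr
W = Wq + 1/μ = 0.005296 + 0.09259 = 0.09789 hr

Final: 0.09789 hr


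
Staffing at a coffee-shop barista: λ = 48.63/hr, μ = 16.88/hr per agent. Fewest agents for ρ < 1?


Stability requires cμ > λ ⇔ c > λ/μ.
λ/μ = 48.63/16.88 = 2.8809
Minimum integer c = ⌊2.8809⌋ + 1 = 3
Check: 3·16.88 = 50.64 > 48.63, while 2·16.88 = 33.76 ≤ 48.63

Final: 3 servers


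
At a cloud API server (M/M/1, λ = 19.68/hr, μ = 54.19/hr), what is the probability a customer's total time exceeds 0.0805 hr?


W ~ Exponential(μ−λ) for M/M/1.
μ − λ = 54.19 − 19.68 = 34.5100
P(W > t) = e^{−(μ−λ)t} = e^{−2.7781} = 0.062159

Final: 0.062159


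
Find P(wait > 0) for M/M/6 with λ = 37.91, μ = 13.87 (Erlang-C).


a = λ/μ = 2.7332; ρ = a/6 = 0.4555
P₀ = 0.064384 (from M/M/c formula)
C(c,a) = [a^c/(c!(1−ρ))]·P₀ = [416.93076/(720·0.5445)]·0.064384
= 1.06357·0.064384 = 0.068477

Final: 0.068477


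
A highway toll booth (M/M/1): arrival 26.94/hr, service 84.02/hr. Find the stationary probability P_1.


ρ = 26.94/84.02 = 0.3206
P_n = (1−ρ)·ρ^n = (1 − 0.3206)·0.3206^1 = 0.6794·0.320638 = 0.217829

Final: 0.217829


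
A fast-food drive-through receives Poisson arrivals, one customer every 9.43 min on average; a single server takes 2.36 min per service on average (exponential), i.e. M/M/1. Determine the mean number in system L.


λ = 60/9.43 = 6.3627 /hr
μ = 60/2.36 = 25.4237 /hr
ρ = λ/μ = 6.3627/25.4237 = 0.2503
L = ρ/(1−ρ) = 0.2503/0.7497 = 0.3338

Final: 0.3338


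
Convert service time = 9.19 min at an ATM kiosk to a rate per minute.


μ = 1/(service time) in consistent units.
1 minute = 1 min, so μ = 1/9.19 = 0.1088 per minute

Final: 0.1088 /min


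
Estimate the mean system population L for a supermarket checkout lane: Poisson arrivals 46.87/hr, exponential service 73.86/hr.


ρ = λ/μ = 46.87/73.86 = 0.6346
L = ρ/(1−ρ) = 0.6346/(1 − 0.6346) = 0.6346/0.3654 = 1.7366

Final: 1.7366


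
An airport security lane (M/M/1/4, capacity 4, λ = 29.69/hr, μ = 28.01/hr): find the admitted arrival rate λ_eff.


ρ = 1.0600; P_K = (1−ρ)ρ^4/(1−ρ^5) = 0.223950
λ_eff = λ(1 − P_K) = 29.69·(1 − 0.223950) = 29.69·0.776050 = 23.0409 /hr

Final: 23.0409 /hr


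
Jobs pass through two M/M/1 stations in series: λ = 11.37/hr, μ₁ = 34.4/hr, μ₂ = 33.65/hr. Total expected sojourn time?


Each node sees arrival rate λ = 11.37/hr (tandem ⇒ throughput preserved).
W₁ = 1/(μ₁−λ) = 1/(34.4−11.37) = 0.04342 hr
W₂ = 1/(μ₂−λ) = 1/(33.65−11.37) = 0.04488 hr
W_total = W₁ + W₂ = 0.04342 + 0.04488 = 0.08830 hr

Final: 0.08830 hr


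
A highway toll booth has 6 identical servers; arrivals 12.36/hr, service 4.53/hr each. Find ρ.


ρ = λ/(cμ) = 12.36/(6·4.53) = 12.36/27.18 = 0.4547

Final: 0.4547


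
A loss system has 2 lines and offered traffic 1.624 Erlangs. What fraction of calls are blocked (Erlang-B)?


B(c,a) = (a^c/c!) / Σ_{k=0}^{c} a^k/k!
a^2/2! = 1.318688
Σ terms (k=0..2): 1.00000 + 1.62400 + 1.31869 = 3.942688
B = 1.318688/3.942688 = 0.334464

Final: 0.334464


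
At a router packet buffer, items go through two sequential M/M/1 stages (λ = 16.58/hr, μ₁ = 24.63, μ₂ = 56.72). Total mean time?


Each node sees arrival rate λ = 16.58/hr (tandem ⇒ throughput preserved).
W₁ = 1/(μ₁−λ) = 1/(24.63−16.58) = 0.12422 hr
W₂ = 1/(μ₂−λ) = 1/(56.72−16.58) = 0.02491 hr
W_total = W₁ + W₂ = 0.12422 + 0.02491 = 0.14914 hr

Final: 0.14914 hr


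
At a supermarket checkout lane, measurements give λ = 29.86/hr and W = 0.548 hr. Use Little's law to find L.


L = λW = 29.86·0.548 = 16.3633

Final: 16.3633


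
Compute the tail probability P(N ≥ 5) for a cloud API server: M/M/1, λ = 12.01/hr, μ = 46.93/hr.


ρ = 12.01/46.93 = 0.2559
P(N ≥ n) = ρ^n = 0.2559^5 = 0.001098

Final: 0.001098


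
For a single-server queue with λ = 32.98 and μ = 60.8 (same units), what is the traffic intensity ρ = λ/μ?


ρ = λ/μ = 32.98/60.8 = 0.5424

Final: 0.5424


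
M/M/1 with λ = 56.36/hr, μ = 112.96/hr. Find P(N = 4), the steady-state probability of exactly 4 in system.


ρ = 56.36/112.96 = 0.4989
P_n = (1−ρ)·ρ^n = (1 − 0.4989)·0.4989^4 = 0.5011·0.061971 = 0.031051

Final: 0.031051


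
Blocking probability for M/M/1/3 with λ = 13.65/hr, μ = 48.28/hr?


ρ = λ/μ = 13.65/48.28 = 0.2827
P_K = (1−ρ)ρ^K/(1−ρ^(K+1)) = (0.7173·0.022599)/(1 − 0.006389)
= 0.016210/0.993611 = 0.016314

Final: 0.016314


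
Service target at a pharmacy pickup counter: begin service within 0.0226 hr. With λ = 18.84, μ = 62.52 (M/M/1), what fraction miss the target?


ρ = 18.84/62.52 = 0.3013
P(Wq > t) = ρ·e^{−(μ−λ)t} = 0.3013·e^{−0.9872}
= 0.3013·0.372630 = 0.112290

Final: 0.112290


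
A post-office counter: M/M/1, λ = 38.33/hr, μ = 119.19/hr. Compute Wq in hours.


ρ = 38.33/119.19 = 0.3216
Wq = ρ/(μ−λ) = 0.3216/(119.19 − 38.33) = 0.3216/80.86 = 0.003977 hr

Final: 0.003977 hr


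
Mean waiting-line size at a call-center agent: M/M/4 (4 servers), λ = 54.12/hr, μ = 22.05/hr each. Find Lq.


a = λ/μ = 2.4544; ρ = a/4 = 0.6136
P₀ = 0.077856
Lq = P₀·a^c·ρ / (c!·(1−ρ)²) = 0.077856·36.29082·0.6136/(24·0.14930)
= 0.48384

Final: 0.48384


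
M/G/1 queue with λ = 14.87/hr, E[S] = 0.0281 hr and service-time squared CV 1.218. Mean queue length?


ρ = λ·E[S] = 14.87·0.0281 = 0.4178
Lq = ρ²(1+C_s²)/(2(1−ρ)) = 0.1746·(1+1.218)/(2·0.5822)
= 0.1746·2.2180/1.1643 = 0.33261

Final: 0.33261


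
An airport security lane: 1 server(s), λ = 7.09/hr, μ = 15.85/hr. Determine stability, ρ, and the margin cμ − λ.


Total capacity cμ = 1·15.85 = 15.85/hr
ρ = λ/(cμ) = 7.09/15.85 = 0.4473
Stable ⇔ ρ < 1: YES
Spare capacity = cμ − λ = 15.85 − 7.09 = 8.76/hr

Final: ρ = 0.4473; stable; margin = 8.76/hr


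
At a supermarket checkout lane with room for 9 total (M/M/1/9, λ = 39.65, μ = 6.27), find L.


ρ = 39.65/6.27 = 6.3238
L = ρ[1 − (K+1)ρ^K + Kρ^(K+1)] / [(1−ρ)(1−ρ^(K+1))]
Numerator: 6.3238·(1 − 10·16172637.693639 + 9·102271943.309853) = 4797973231.936740
Denominator: (-5.3238)·(-102271942.309853) = 544471680.112106
L = 4797973231.936740/544471680.112106 = 8.8122

Final: 8.8122


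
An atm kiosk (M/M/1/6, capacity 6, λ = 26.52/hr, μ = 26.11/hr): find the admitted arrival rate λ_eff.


ρ = 1.0157; P_K = (1−ρ)ρ^6/(1−ρ^7) = 0.149620
λ_eff = λ(1 − P_K) = 26.52·(1 − 0.149620) = 26.52·0.850380 = 22.5521 /hr

Final: 22.5521 /hr


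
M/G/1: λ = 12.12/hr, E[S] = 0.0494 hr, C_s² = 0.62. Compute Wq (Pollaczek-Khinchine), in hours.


ρ = λ·E[S] = 12.12·0.0494 = 0.5987
E[S²] = E[S]²(1+C_s²) = 0.0494²·(1+0.62) = 0.003953
Wq = λ·E[S²]/(2(1−ρ)) = 12.12·0.003953/(2·0.4013) = 0.05970 hr

Final: 0.05970 hr


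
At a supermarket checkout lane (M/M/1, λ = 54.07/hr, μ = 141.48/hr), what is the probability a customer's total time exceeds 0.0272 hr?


W ~ Exponential(μ−λ) for M/M/1.
μ − λ = 141.48 − 54.07 = 87.4100
P(W > t) = e^{−(μ−λ)t} = e^{−2.3776} = 0.092777

Final: 0.092777


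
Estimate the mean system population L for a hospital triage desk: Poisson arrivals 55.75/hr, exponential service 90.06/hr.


ρ = λ/μ = 55.75/90.06 = 0.6190
L = ρ/(1−ρ) = 0.6190/(1 − 0.6190) = 0.6190/0.3810 = 1.6249

Final: 1.6249


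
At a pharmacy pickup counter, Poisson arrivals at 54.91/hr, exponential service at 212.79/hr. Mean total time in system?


W = 1/(μ−λ) = 1/(212.79 − 54.91) = 1/157.88 = 0.006334 hr

Final: 0.006334 hr


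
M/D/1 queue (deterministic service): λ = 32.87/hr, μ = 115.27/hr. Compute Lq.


ρ = 32.87/115.27 = 0.2852
M/D/1: Lq = ρ²/(2(1−ρ)) = 0.08131/(2·0.7148) = 0.05688

Final: 0.05688


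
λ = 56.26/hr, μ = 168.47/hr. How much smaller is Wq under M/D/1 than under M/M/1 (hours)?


ρ = 56.26/168.47 = 0.3339
Wq(M/M/1) = ρ/(μ−λ) = 0.3339/112.21 = 0.002976 hr
Wq(M/D/1) = ρ/(2(μ−λ)) = 0.001488 hr
Savings = 0.002976 − 0.001488 = 0.001488 hr

Final: 0.001488 hr


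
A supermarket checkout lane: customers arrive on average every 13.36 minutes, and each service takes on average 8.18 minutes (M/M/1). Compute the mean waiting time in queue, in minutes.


λ = 60/13.36 = 4.4910 /hr
μ = 60/8.18 = 7.3350 /hr
ρ = λ/μ = 4.4910/7.3350 = 0.6123
Wq = ρ/(μ−λ) = 0.6123/(7.3350−4.4910) = 0.21529 hr
In minutes: 0.21529·60 = 12.917 min

Final: 12.917 min


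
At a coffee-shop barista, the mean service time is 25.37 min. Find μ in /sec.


μ = 1/(service time) in consistent units.
1 second = 0.0166667 min, so μ = 0.0166667/25.37 = 0.0006569 per second

Final: 0.0006569 /sec


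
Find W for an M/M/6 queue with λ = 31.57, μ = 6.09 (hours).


a = 5.1839; ρ = 0.8640; P₀ = 0.003308
Lq = P₀·a^c·ρ/(c!(1−ρ)²) = 4.16410
Wq = Lq/λ = 4.16410/31.57 = 0.13190 hr
W = Wq + 1/μ = 0.13190 + 0.16420 = 0.29610 hr

Final: 0.29610 hr


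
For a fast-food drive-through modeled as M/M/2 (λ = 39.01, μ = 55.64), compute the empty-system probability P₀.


a = λ/μ = 39.01/55.64 = 0.7011; ρ = a/c = 0.3506
Σ_{k=0}^{1} a^k/k! (terms k=0..1) = 1.00000 + 0.70111 = 1.70111
Tail: a^2/(2!(1−ρ)) = 0.49156/(2·0.6494) = 0.37845
P₀ = 1/(1.70111 + 0.37845) = 1/2.07956 = 0.480870

Final: 0.480870


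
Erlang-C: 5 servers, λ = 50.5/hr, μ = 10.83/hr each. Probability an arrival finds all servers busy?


a = λ/μ = 4.6630; ρ = a/5 = 0.9326
P₀ = 0.003071 (from M/M/c formula)
C(c,a) = [a^c/(c!(1−ρ))]·P₀ = [2204.52286/(120·0.06741)]·0.003071
= 272.54546·0.003071 = 0.836858

Final: 0.836858


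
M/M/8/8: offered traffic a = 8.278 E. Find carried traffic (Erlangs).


B(8,8.278) = 0.250863 (Erlang-B)
Carried load = a(1 − B) = 8.278·(1 − 0.250863) = 8.278·0.749137 = 6.2014 E

Final: 6.2014 Erlangs


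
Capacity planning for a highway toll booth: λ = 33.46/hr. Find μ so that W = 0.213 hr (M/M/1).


W = 1/(μ−λ) ⇒ μ − λ = 1/W = 1/0.213 = 4.6948
μ = λ + 1/W = 33.46 + 4.6948 = 38.1548 per hr

Final: 38.1548 /hr


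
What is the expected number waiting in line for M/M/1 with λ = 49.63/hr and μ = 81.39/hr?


ρ = 49.63/81.39 = 0.6098
Lq = ρ²/(1−ρ) = 0.3718/0.3902 = 0.9529

Final: 0.9529


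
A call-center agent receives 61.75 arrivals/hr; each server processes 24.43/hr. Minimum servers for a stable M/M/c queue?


Stability requires cμ > λ ⇔ c > λ/μ.
λ/μ = 61.75/24.43 = 2.5276
Minimum integer c = ⌊2.5276⌋ + 1 = 3
Check: 3·24.43 = 73.29 > 61.75, while 2·24.43 = 48.86 ≤ 61.75

Final: 3 servers


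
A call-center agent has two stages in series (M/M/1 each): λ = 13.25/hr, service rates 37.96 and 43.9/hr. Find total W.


Each node sees arrival rate λ = 13.25/hr (tandem ⇒ throughput preserved).
W₁ = 1/(μ₁−λ) = 1/(37.96−13.25) = 0.04047 hr
W₂ = 1/(μ₂−λ) = 1/(43.9−13.25) = 0.03263 hr
W_total = W₁ + W₂ = 0.04047 + 0.03263 = 0.07310 hr

Final: 0.07310 hr


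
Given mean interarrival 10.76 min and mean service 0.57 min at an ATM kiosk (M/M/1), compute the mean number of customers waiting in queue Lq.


λ = 60/10.76 = 5.5762 /hr
μ = 60/0.57 = 105.2632 /hr
ρ = λ/μ = 5.5762/105.2632 = 0.05297
Lq = ρ²/(1−ρ) = 0.002806/0.9470 = 0.002963

Final: 0.002963


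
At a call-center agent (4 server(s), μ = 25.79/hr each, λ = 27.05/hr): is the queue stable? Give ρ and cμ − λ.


Total capacity cμ = 4·25.79 = 103.16/hr
ρ = λ/(cμ) = 27.05/103.16 = 0.2622
Stable ⇔ ρ < 1: YES
Spare capacity = cμ − λ = 103.16 − 27.05 = 76.11/hr

Final: ρ = 0.2622; stable; margin = 76.11/hr


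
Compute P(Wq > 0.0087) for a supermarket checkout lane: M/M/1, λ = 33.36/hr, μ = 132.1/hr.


ρ = 33.36/132.1 = 0.2525
P(Wq > t) = ρ·e^{−(μ−λ)t} = 0.2525·e^{−0.8590}
= 0.2525·0.423569 = 0.106966

Final: 0.106966


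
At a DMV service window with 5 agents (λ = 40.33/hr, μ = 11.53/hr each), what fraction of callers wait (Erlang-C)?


a = λ/μ = 3.4978; ρ = a/5 = 0.6996
P₀ = 0.025968 (from M/M/c formula)
C(c,a) = [a^c/(c!(1−ρ))]·P₀ = [523.59389/(120·0.3004)]·0.025968
= 14.52328·0.025968 = 0.377148

Final: 0.377148


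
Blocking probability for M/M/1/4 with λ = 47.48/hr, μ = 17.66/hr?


ρ = λ/μ = 47.48/17.66 = 2.6886
P_K = (1−ρ)ρ^K/(1−ρ^(K+1)) = (-1.6886·52.249248)/(1 − 140.475328)
= -88.226080/-139.475328 = 0.632557

Final: 0.632557


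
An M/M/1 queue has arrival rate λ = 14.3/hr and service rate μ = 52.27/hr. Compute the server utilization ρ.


ρ = λ/μ = 14.3/52.27 = 0.2736

Final: 0.2736


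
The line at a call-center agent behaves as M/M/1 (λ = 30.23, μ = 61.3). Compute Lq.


ρ = 30.23/61.3 = 0.4931
Lq = ρ²/(1−ρ) = 0.2432/0.5069 = 0.4798

Final: 0.4798


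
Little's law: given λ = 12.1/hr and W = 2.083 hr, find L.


L = λW = 12.1·2.083 = 25.2043

Final: 25.2043


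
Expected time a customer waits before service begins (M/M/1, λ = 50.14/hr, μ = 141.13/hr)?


ρ = 50.14/141.13 = 0.3553
Wq = ρ/(μ−λ) = 0.3553/(141.13 − 50.14) = 0.3553/90.99 = 0.003905 hr

Final: 0.003905 hr


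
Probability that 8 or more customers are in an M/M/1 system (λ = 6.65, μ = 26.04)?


ρ = 6.65/26.04 = 0.2554
P(N ≥ n) = ρ^n = 0.2554^8 = 0.00001809

Final: 0.00001809


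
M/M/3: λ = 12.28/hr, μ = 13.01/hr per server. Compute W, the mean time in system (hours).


a = 0.9439; ρ = 0.3146; P₀ = 0.385527
Lq = P₀·a^c·ρ/(c!(1−ρ)²) = 0.03619
Wq = Lq/λ = 0.03619/12.28 = 0.002947 hr
W = Wq + 1/μ = 0.002947 + 0.07686 = 0.07981 hr

Final: 0.07981 hr


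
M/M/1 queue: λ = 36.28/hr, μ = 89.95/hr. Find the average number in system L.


ρ = λ/μ = 36.28/89.95 = 0.4033
L = ρ/(1−ρ) = 0.4033/(1 − 0.4033) = 0.4033/0.5967 = 0.6760

Final: 0.6760


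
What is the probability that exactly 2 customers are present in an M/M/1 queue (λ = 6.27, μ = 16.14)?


ρ = 6.27/16.14 = 0.3885
P_n = (1−ρ)·ρ^n = (1 − 0.3885)·0.3885^2 = 0.6115·0.150913 = 0.092287

Final: 0.092287


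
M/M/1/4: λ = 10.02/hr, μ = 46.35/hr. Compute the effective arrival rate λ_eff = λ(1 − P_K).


ρ = 0.2162; P_K = (1−ρ)ρ^4/(1−ρ^5) = 0.001713
λ_eff = λ(1 − P_K) = 10.02·(1 − 0.001713) = 10.02·0.998287 = 10.0028 /hr

Final: 10.0028 /hr


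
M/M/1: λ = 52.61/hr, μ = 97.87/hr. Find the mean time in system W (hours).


W = 1/(μ−λ) = 1/(97.87 − 52.61) = 1/45.26 = 0.02209 hr

Final: 0.02209 hr


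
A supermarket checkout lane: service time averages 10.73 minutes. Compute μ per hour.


μ = 1/(service time) in consistent units.
1 hour = 60 min, so μ = 60/10.73 = 5.5918 per hour

Final: 5.5918 /hr


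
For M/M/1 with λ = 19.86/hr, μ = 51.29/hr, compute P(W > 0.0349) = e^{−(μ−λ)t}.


W ~ Exponential(μ−λ) for M/M/1.
μ − λ = 51.29 − 19.86 = 31.4300
P(W > t) = e^{−(μ−λ)t} = e^{−1.0969} = 0.333902

Final: 0.333902


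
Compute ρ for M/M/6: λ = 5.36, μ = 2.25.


ρ = λ/(cμ) = 5.36/(6·2.25) = 5.36/13.50 = 0.3970

Final: 0.3970


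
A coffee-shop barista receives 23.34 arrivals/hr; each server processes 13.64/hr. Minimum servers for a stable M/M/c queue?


Stability requires cμ > λ ⇔ c > λ/μ.
λ/μ = 23.34/13.64 = 1.7111
Minimum integer c = ⌊1.7111⌋ + 1 = 2
Check: 2·13.64 = 27.28 > 23.34, while 1·13.64 = 13.64 ≤ 23.34

Final: 2 servers


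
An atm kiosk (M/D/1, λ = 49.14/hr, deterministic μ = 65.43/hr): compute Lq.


ρ = 49.14/65.43 = 0.7510
M/D/1: Lq = ρ²/(2(1−ρ)) = 0.5640/(2·0.2490) = 1.13277

Final: 1.13277


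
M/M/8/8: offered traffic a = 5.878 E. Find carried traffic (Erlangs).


B(8,5.878) = 0.115146 (Erlang-B)
Carried load = a(1 − B) = 5.878·(1 − 0.115146) = 5.878·0.884854 = 5.2012 E

Final: 5.2012 Erlangs


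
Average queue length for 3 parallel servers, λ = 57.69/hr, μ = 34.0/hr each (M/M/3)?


a = λ/μ = 1.6968; ρ = a/3 = 0.5656
P₀ = 0.166377
Lq = P₀·a^c·ρ / (c!·(1−ρ)²) = 0.166377·4.88500·0.5656/(6·0.18871)
= 0.40598

Final: 0.40598


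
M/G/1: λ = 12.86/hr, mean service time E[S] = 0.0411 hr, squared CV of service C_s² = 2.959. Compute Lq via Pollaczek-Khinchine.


ρ = λ·E[S] = 12.86·0.0411 = 0.5285
Lq = ρ²(1+C_s²)/(2(1−ρ)) = 0.2794·(1+2.959)/(2·0.4715)
= 0.2794·3.9590/0.9429 = 1.17296

Final: 1.17296


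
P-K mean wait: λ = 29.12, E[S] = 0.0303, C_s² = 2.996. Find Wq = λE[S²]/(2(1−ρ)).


ρ = λ·E[S] = 29.12·0.0303 = 0.8823
E[S²] = E[S]²(1+C_s²) = 0.0303²·(1+2.996) = 0.003669
Wq = λ·E[S²]/(2(1−ρ)) = 29.12·0.003669/(2·0.1177) = 0.45397 hr

Final: 0.45397 hr


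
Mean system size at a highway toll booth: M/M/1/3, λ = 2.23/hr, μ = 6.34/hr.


ρ = 2.23/6.34 = 0.3517
L = ρ[1 − (K+1)ρ^K + Kρ^(K+1)] / [(1−ρ)(1−ρ^(K+1))]
Numerator: 0.3517·(1 − 4·0.043516 + 3·0.015306) = 0.306662
Denominator: (0.6483)·(0.984694) = 0.638343
L = 0.306662/0.638343 = 0.4804

Final: 0.4804


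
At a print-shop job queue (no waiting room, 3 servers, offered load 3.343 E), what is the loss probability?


B(c,a) = (a^c/c!) / Σ_{k=0}^{c} a^k/k!
a^3/3! = 6.226699
Σ terms (k=0..3): 1.00000 + 3.34300 + 5.58782 + 6.22670 = 16.157524
B = 6.226699/16.157524 = 0.385375

Final: 0.385375


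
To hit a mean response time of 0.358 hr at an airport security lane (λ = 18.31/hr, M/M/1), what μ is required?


W = 1/(μ−λ) ⇒ μ − λ = 1/W = 1/0.358 = 2.7933
μ = λ + 1/W = 18.31 + 2.7933 = 21.1033 per hr

Final: 21.1033 /hr


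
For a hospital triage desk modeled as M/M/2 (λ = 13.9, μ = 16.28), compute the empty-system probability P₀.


a = λ/μ = 13.9/16.28 = 0.8538; ρ = a/c = 0.4269
Σ_{k=0}^{1} a^k/k! (terms k=0..1) = 1.00000 + 0.85381 = 1.85381
Tail: a^2/(2!(1−ρ)) = 0.72899/(2·0.5731) = 0.63601
P₀ = 1/(1.85381 + 0.63601) = 1/2.48982 = 0.401636

Final: 0.401636


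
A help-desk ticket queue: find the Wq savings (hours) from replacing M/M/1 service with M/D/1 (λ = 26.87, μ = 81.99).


ρ = 26.87/81.99 = 0.3277
Wq(M/M/1) = ρ/(μ−λ) = 0.3277/55.12 = 0.005946 hr
Wq(M/D/1) = ρ/(2(μ−λ)) = 0.002973 hr
Savings = 0.005946 − 0.002973 = 0.002973 hr

Final: 0.002973 hr


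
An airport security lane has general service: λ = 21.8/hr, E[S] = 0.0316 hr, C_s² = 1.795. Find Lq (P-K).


ρ = λ·E[S] = 21.8·0.0316 = 0.6889
Lq = ρ²(1+C_s²)/(2(1−ρ)) = 0.4746·(1+1.795)/(2·0.3111)
= 0.4746·2.7950/0.6222 = 2.13163

Final: 2.13163


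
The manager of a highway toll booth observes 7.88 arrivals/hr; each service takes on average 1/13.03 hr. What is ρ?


ρ = λ/μ = 7.88/13.03 = 0.6048

Final: 0.6048


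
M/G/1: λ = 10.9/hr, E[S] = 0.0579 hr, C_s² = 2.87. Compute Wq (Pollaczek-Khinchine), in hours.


ρ = λ·E[S] = 10.9·0.0579 = 0.6311
E[S²] = E[S]²(1+C_s²) = 0.0579²·(1+2.87) = 0.012974
Wq = λ·E[S²]/(2(1−ρ)) = 10.9·0.012974/(2·0.3689) = 0.19168 hr

Final: 0.19168 hr


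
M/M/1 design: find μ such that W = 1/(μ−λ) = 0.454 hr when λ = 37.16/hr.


W = 1/(μ−λ) ⇒ μ − λ = 1/W = 1/0.454 = 2.2026
μ = λ + 1/W = 37.16 + 2.2026 = 39.3626 per hr

Final: 39.3626 /hr


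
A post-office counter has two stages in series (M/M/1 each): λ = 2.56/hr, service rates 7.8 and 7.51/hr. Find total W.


Each node sees arrival rate λ = 2.56/hr (tandem ⇒ throughput preserved).
W₁ = 1/(μ₁−λ) = 1/(7.8−2.56) = 0.19084 hr
W₂ = 1/(μ₂−λ) = 1/(7.51−2.56) = 0.20202 hr
W_total = W₁ + W₂ = 0.19084 + 0.20202 = 0.39286 hr

Final: 0.39286 hr


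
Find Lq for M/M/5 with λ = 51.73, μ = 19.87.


a = λ/μ = 2.6034; ρ = a/5 = 0.5207
P₀ = 0.071805
Lq = P₀·a^c·ρ / (c!·(1−ρ)²) = 0.071805·119.59776·0.5207/(120·0.22974)
= 0.16219

Final: 0.16219


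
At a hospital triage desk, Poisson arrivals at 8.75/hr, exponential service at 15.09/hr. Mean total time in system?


W = 1/(μ−λ) = 1/(15.09 − 8.75) = 1/6.34 = 0.1577 hr

Final: 0.1577 hr


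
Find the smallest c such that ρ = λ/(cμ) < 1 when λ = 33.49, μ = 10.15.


Stability requires cμ > λ ⇔ c > λ/μ.
λ/μ = 33.49/10.15 = 3.2995
Minimum integer c = ⌊3.2995⌋ + 1 = 4
Check: 4·10.15 = 40.60 > 33.49, while 3·10.15 = 30.45 ≤ 33.49

Final: 4 servers


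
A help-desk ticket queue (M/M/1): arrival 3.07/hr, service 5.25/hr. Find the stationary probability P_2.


ρ = 3.07/5.25 = 0.5848
P_n = (1−ρ)·ρ^n = (1 − 0.5848)·0.5848^2 = 0.4152·0.341946 = 0.141989

Final: 0.141989


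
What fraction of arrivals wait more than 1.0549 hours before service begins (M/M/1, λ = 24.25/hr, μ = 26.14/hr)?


ρ = 24.25/26.14 = 0.9277
P(Wq > t) = ρ·e^{−(μ−λ)t} = 0.9277·e^{−1.9938}
= 0.9277·0.136182 = 0.126336

Final: 0.126336


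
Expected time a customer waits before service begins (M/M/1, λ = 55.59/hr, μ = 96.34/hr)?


ρ = 55.59/96.34 = 0.5770
Wq = ρ/(μ−λ) = 0.5770/(96.34 − 55.59) = 0.5770/40.75 = 0.01416 hr

Final: 0.01416 hr


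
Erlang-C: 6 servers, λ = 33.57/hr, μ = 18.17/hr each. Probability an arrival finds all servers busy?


a = λ/μ = 1.8476; ρ = a/6 = 0.3079
P₀ = 0.157479 (from M/M/c formula)
C(c,a) = [a^c/(c!(1−ρ))]·P₀ = [39.77210/(720·0.6921)]·0.157479
= 0.07982·0.157479 = 0.012569

Final: 0.012569


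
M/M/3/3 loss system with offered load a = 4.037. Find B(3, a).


B(c,a) = (a^c/c!) / Σ_{k=0}^{c} a^k/k!
a^3/3! = 10.965413
Σ terms (k=0..3): 1.00000 + 4.03700 + 8.14868 + 10.96541 = 24.151098
B = 10.965413/24.151098 = 0.454034

Final: 0.454034


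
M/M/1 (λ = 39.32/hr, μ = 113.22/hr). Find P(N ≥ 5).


ρ = 39.32/113.22 = 0.3473
P(N ≥ n) = ρ^n = 0.3473^5 = 0.005052

Final: 0.005052


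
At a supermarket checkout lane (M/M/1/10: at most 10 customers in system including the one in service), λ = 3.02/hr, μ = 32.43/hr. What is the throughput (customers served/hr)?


ρ = 0.09312; P_K = (1−ρ)ρ^10/(1−ρ^11) = 4.448e-11
λ_eff = λ(1 − P_K) = 3.02·(1 − 4.448e-11) = 3.02·1.000000 = 3.0200 /hr

Final: 3.0200 /hr


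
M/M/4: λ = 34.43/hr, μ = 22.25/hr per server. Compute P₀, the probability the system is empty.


a = λ/μ = 34.43/22.25 = 1.5474; ρ = a/c = 0.3869
Σ_{k=0}^{3} a^k/k! (terms k=0..3) = 1.00000 + 1.54742 + 1.19725 + 0.61755 = 4.36221
Tail: a^4/(4!(1−ρ)) = 5.73361/(24·0.6131) = 0.38963
P₀ = 1/(4.36221 + 0.38963) = 1/4.75184 = 0.210445

Final: 0.210445


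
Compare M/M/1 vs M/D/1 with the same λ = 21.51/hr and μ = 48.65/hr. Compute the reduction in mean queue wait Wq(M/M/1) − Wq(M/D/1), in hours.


ρ = 21.51/48.65 = 0.4421
Wq(M/M/1) = ρ/(μ−λ) = 0.4421/27.14 = 0.01629 hr
Wq(M/D/1) = ρ/(2(μ−λ)) = 0.008145 hr
Savings = 0.01629 − 0.008145 = 0.008145 hr

Final: 0.008145 hr


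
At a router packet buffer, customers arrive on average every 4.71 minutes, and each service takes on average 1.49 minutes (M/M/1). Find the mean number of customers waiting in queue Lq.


λ = 60/4.71 = 12.7389 /hr
μ = 60/1.49 = 40.2685 /hr
ρ = λ/μ = 12.7389/40.2685 = 0.3163
Lq = ρ²/(1−ρ) = 0.1001/0.6837 = 0.1464

Final: 0.1464
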